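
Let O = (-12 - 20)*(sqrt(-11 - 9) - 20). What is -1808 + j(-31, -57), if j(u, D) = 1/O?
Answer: -1214975/672 + I*sqrt(5)/6720 ≈ -1808.0 + 0.00033275*I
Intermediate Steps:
O = 640 - 64*I*sqrt(5) (O = -32*(sqrt(-20) - 20) = -32*(2*I*sqrt(5) - 20) = -32*(-20 + 2*I*sqrt(5)) = 640 - 64*I*sqrt(5) ≈ 640.0 - 143.11*I)
j(u, D) = 1/(640 - 64*I*sqrt(5))
-1808 + j(-31, -57) = -1808 + (1/672 + I*sqrt(5)/6720) = -1214975/672 + I*sqrt(5)/6720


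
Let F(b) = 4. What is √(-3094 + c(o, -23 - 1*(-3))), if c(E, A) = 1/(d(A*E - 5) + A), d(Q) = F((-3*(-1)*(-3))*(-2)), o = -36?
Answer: I*√49505/4 ≈ 55.624*I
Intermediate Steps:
d(Q) = 4
c(E, A) = 1/(4 + A)
√(-3094 + c(o, -23 - 1*(-3))) = √(-3094 + 1/(4 + (-23 - 1*(-3)))) = √(-3094 + 1/(4 + (-23 + 3))) = √(-3094 + 1/(4 - 20)) = √(-3094 + 1/(-16)) = √(-3094 - 1/16) = √(-49505/16) = I*√49505/4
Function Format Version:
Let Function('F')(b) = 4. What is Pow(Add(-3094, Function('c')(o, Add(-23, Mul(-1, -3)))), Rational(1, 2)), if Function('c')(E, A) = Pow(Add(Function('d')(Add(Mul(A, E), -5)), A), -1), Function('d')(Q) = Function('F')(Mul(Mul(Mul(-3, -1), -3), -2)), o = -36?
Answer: Mul(Rational(1, 4), I, Pow(49505, Rational(1, 2))) ≈ Mul(55.624, I)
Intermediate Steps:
Function('d')(Q) = 4
Function('c')(E, A) = Pow(Add(4, A), -1)
Pow(Add(-3094, Function('c')(o, Add(-23, Mul(-1, -3)))), Rational(1, 2)) = Pow(Add(-3094, Pow(Add(4, Add(-23, Mul(-1, -3))), -1)), Rational(1, 2)) = Pow(Add(-3094, Pow(Add(4, Add(-23, 3)), -1)), Rational(1, 2)) = Pow(Add(-3094, Pow(Add(4, -20), -1)), Rational(1, 2)) = Pow(Add(-3094, Pow(-16, -1)), Rational(1, 2)) = Pow(Add(-3094, Rational(-1, 16)), Rational(1, 2)) = Pow(Rational(-49505, 16), Rational(1, 2)) = Mul(Rational(1, 4), I, Pow(49505, Rational(1, 2)))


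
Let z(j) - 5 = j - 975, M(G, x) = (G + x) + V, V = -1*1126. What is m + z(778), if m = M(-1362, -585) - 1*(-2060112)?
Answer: 2056847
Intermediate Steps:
V = -1126
M(G, x) = -1126 + G + x (M(G, x) = (G + x) - 1126 = -1126 + G + x)
z(j) = -970 + j (z(j) = 5 + (j - 975) = 5 + (-975 + j) = -970 + j)
m = 2057039 (m = (-1126 - 1362 - 585) - 1*(-2060112) = -3073 + 2060112 = 2057039)
m + z(778) = 2057039 + (-970 + 778) = 2057039 - 192 = 2056847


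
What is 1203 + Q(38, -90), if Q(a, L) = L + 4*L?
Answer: 753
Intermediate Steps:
Q(a, L) = 5*L
1203 + Q(38, -90) = 1203 + 5*(-90) = 1203 - 450 = 753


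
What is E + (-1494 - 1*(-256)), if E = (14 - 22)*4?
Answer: -1270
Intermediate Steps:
E = -32 (E = -8*4 = -32)
E + (-1494 - 1*(-256)) = -32 + (-1494 - 1*(-256)) = -32 + (-1494 + 256) = -32 - 1238 = -1270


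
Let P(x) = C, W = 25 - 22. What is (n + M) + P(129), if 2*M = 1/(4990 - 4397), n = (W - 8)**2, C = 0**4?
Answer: 29651/1186 ≈ 25.001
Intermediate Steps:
W = 3
C = 0
n = 25 (n = (3 - 8)**2 = (-5)**2 = 25)
P(x) = 0
M = 1/1186 (M = 1/(2*(4990 - 4397)) = (1/2)/593 = (1/2)*(1/593) = 1/1186 ≈ 0.00084317)
(n + M) + P(129) = (25 + 1/1186) + 0 = 29651/1186 + 0 = 29651/1186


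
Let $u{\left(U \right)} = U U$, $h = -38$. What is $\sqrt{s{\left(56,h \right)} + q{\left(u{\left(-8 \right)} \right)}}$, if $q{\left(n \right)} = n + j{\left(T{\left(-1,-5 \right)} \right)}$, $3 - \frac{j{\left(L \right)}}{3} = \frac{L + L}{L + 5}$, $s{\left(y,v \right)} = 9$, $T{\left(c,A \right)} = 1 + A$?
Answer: $\sqrt{106} \approx 10.296$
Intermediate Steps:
$u{\left(U \right)} = U^{2}$
$j{\left(L \right)} = 9 - \frac{6 L}{5 + L}$ ($j{\left(L \right)} = 9 - 3 \frac{L + L}{L + 5} = 9 - 3 \frac{2 L}{5 + L} = 9 - \frac{6 L}{5 + L}$)
$q{\left(n \right)} = 33 + n$ ($q{\left(n \right)} = n + \frac{3 \left(15 + \left(1 - 5\right)\right)}{5 + \left(1 - 5\right)} = n + \frac{3 \left(15 - 4\right)}{5 - 4} = n + 3 \cdot 1^{-1} \cdot 11 = n + 3 \cdot 1 \cdot 11 = n + 33 = 33 + n$)
$\sqrt{s{\left(56,h \right)} + q{\left(u{\left(-8 \right)} \right)}} = \sqrt{9 + \left(33 + \left(-8\right)^{2}\right)} = \sqrt{9 + \left(33 + 64\right)} = \sqrt{9 + 97} = \sqrt{106}$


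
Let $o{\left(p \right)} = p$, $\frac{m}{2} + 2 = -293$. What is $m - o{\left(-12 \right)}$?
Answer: $-578$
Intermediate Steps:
$m = -590$ ($m = -4 + 2 \left(-293\right) = -4 - 586 = -590$)
$m - o{\left(-12 \right)} = -590 - -12 = -590 + 12 = -578$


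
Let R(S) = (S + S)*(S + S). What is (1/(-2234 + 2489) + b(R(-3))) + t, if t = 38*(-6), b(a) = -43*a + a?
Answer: -443699/255 ≈ -1740.0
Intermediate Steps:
R(S) = 4*S² (R(S) = (2*S)*(2*S) = 4*S²)
b(a) = -42*a
t = -228
(1/(-2234 + 2489) + b(R(-3))) + t = (1/(-2234 + 2489) - 168*(-3)²) - 228 = (1/255 - 168*9) - 228 = (1/255 - 42*36) - 228 = (1/255 - 1512) - 228 = -385559/255 - 228 = -443699/255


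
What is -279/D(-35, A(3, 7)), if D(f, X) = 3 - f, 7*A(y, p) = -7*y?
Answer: -279/38 ≈ -7.3421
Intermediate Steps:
A(y, p) = -y (A(y, p) = (-7*y)/7 = -y)
-279/D(-35, A(3, 7)) = -279/(3 - 1*(-35)) = -279/(3 + 35) = -279/38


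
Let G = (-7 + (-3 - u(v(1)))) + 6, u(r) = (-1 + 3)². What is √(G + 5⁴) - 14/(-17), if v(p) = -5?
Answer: 14/17 + √617 ≈ 25.663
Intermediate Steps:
u(r) = 4 (u(r) = 2² = 4)
G = -8 (G = (-7 + (-3 - 1*4)) + 6 = (-7 + (-3 - 4)) + 6 = (-7 - 7) + 6 = -14 + 6 = -8)
√(G + 5⁴) - 14/(-17) = √(-8 + 5⁴) - 14/(-17) = √(-8 + 625) - 14*(-1)/17 = √617 - 7*(-2/17) = √617 + 14/17 = 14/17 + √617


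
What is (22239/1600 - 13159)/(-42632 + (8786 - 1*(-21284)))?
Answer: 21032161/20099200 ≈ 1.0464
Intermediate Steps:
(22239/1600 - 13159)/(-42632 + (8786 - 1*(-21284))) = (22239*(1/1600) - 13159)/(-42632 + (8786 + 21284)) = (22239/1600 - 13159)/(-42632 + 30070) = -21032161/1600/(-12562) = -21032161/1600*(-1/12562) = 21032161/20099200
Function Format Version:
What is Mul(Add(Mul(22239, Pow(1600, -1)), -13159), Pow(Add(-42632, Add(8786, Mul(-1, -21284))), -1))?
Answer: Rational(21032161, 20099200) ≈ 1.0464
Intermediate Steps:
Mul(Add(Mul(22239, Pow(1600, -1)), -13159), Pow(Add(-42632, Add(8786, Mul(-1, -21284))), -1)) = Mul(Add(Mul(22239, Rational(1, 1600)), -13159), Pow(Add(-42632, Add(8786, 21284)), -1)) = Mul(Add(Rational(22239, 1600), -13159), Pow(Add(-42632, 30070), -1)) = Mul(Rational(-21032161, 1600), Pow(-12562, -1)) = Mul(Rational(-21032161, 1600), Rational(-1, 12562)) = Rational(21032161, 20099200)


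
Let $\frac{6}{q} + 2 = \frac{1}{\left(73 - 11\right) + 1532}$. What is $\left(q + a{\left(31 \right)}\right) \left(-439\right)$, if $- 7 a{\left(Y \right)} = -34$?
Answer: $- \frac{18178990}{22309} \approx -814.87$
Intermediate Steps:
$a{\left(Y \right)} = \frac{34}{7}$ ($a{\left(Y \right)} = \left(- \frac{1}{7}\right) \left(-34\right) = \frac{34}{7}$)
$q = - \frac{9564}{3187}$ ($q = \frac{6}{-2 + \frac{1}{\left(73 - 11\right) + 1532}} = \frac{6}{-2 + \frac{1}{62 + 1532}} = \frac{6}{-2 + \frac{1}{1594}} = \frac{6}{- \frac{3187}{1594}} = 6 \left(- \frac{1594}{3187}\right) = - \frac{9564}{3187} \approx -3.0009$)
$\left(q + a{\left(31 \right)}\right) \left(-439\right) = \left(- \frac{9564}{3187} + \frac{34}{7}\right) \left(-439\right) = \frac{41410}{22309} \left(-439\right) = - \frac{18178990}{22309}$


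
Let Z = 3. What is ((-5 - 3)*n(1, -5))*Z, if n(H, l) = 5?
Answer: -120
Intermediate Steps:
((-5 - 3)*n(1, -5))*Z = ((-5 - 3)*5)*3 = -8*5*3 = -40*3 = -120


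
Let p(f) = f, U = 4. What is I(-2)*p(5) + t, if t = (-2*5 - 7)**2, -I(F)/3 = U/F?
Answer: 319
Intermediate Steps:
I(F) = -12/F
t = 289 (t = (-10 - 7)**2 = (-17)**2 = 289)
I(-2)*p(5) + t = -12/(-2)*5 + 289 = -12*(-1/2)*5 + 289 = 6*5 + 289 = 30 + 289 = 319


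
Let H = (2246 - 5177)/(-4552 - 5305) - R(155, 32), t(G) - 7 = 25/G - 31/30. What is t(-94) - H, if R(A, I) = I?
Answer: 259922848/6949185 ≈ 37.403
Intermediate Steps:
t(G) = 179/30 + 25/G (t(G) = 7 + (25/G - 31/30) = 7 + (-31/30 + 25/G) = 179/30 + 25/G)
H = -312493/9857 (H = (2246 - 5177)/(-4552 - 5305) - 1*32 = -2931/(-9857) - 32 = -2931*(-1/9857) - 32 = 2931/9857 - 32 = -312493/9857 ≈ -31.703)
t(-94) - H = (179/30 + 25/(-94)) - 1*(-312493/9857) = (179/30 + 25*(-1/94)) + 312493/9857 = (179/30 - 25/94) + 312493/9857 = 4019/705 + 312493/9857 = 259922848/6949185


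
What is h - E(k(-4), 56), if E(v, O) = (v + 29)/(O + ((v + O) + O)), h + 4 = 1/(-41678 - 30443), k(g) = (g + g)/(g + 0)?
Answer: -51278201/12260570 ≈ -4.1824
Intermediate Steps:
k(g) = 2 (k(g) = (2*g)/g = 2)
h = -288485/72121 (h = -4 + 1/(-41678 - 30443) = -4 + 1/(-72121) = -4 - 1/72121 = -288485/72121 ≈ -4.0000)
E(v, O) = (29 + v)/(v + 3*O) (E(v, O) = (29 + v)/(O + ((O + v) + O)) = (29 + v)/(O + (v + 2*O)) = (29 + v)/(v + 3*O))
h - E(k(-4), 56) = -288485/72121 - (29 + 2)/(2 + 3*56) = -288485/72121 - 31/(2 + 168) = -288485/72121 - 31/170 = -51278201/12260570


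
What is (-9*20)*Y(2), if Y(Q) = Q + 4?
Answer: -1080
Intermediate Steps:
Y(Q) = 4 + Q
(-9*20)*Y(2) = (-9*20)*(4 + 2) = -180*6 = -1080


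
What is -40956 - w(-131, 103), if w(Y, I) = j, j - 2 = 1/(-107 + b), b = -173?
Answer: -11468239/280 ≈ -40958.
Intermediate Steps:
j = 559/280 (j = 2 + 1/(-107 - 173) = 2 + 1/(-280) = 2 - 1/280 = 559/280 ≈ 1.9964)
w(Y, I) = 559/280
-40956 - w(-131, 103) = -40956 - 1*559/280 = -40956 - 559/280 = -11468239/280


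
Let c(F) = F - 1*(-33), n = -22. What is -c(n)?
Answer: -11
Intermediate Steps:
c(F) = 33 + F (c(F) = F + 33 = 33 + F)
-c(n) = -(33 - 22) = -1*11 = -11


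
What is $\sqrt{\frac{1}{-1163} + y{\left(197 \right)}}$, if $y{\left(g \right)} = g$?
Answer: $\frac{\sqrt{266454930}}{1163} \approx 14.036$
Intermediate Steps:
$\sqrt{\frac{1}{-1163} + y{\left(197 \right)}} = \sqrt{\frac{1}{-1163} + 197} = \sqrt{- \frac{1}{1163} + 197} = \sqrt{\frac{229110}{1163}} = \frac{\sqrt{266454930}}{1163}$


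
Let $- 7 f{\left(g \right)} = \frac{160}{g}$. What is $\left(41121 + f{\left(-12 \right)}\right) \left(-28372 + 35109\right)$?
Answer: $\frac{5817945197}{21} \approx 2.7705 \cdot 10^{8}$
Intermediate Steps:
$f{\left(g \right)} = - \frac{160}{7 g}$ ($f{\left(g \right)} = - \frac{160 \frac{1}{g}}{7} = - \frac{160}{7 g}$)
$\left(41121 + f{\left(-12 \right)}\right) \left(-28372 + 35109\right) = \left(41121 - \frac{160}{7 \left(-12\right)}\right) \left(-28372 + 35109\right) = \left(41121 - - \frac{40}{21}\right) 6737 = \left(41121 + \frac{40}{21}\right) 6737 = \frac{863581}{21} \cdot 6737 = \frac{5817945197}{21}$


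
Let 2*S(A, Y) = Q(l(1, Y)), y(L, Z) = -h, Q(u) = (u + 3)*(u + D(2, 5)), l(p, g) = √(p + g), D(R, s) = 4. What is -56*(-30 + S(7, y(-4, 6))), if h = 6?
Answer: 1484 - 196*I*√5 ≈ 1484.0 - 438.27*I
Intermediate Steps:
l(p, g) = √(g + p)
Q(u) = (3 + u)*(4 + u) (Q(u) = (u + 3)*(u + 4) = (3 + u)*(4 + u))
y(L, Z) = -6 (y(L, Z) = -1*6 = -6)
S(A, Y) = 13/2 + Y/2 + 7*√(1 + Y)/2 (S(A, Y) = (12 + (√(Y + 1))² + 7*√(Y + 1))/2 = (12 + (√(1 + Y))² + 7*√(1 + Y))/2 = (12 + (1 + Y) + 7*√(1 + Y))/2 = (13 + Y + 7*√(1 + Y))/2 = 13/2 + Y/2 + 7*√(1 + Y)/2)
-56*(-30 + S(7, y(-4, 6))) = -56*(-30 + (13/2 + (½)*(-6) + 7*√(1 - 6)/2)) = -56*(-30 + (13/2 - 3 + 7*√(-5)/2)) = -56*(-30 + (13/2 - 3 + 7*(I*√5)/2)) = -56*(-30 + (13/2 - 3 + 7*I*√5/2)) = -56*(-30 + (7/2 + 7*I*√5/2)) = -56*(-53/2 + 7*I*√5/2) = 1484 - 196*I*√5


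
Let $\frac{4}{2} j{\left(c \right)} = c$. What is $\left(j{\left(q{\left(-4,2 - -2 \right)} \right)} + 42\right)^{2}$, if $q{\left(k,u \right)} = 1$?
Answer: $\frac{7225}{4} \approx 1806.3$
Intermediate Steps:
$j{\left(c \right)} = \frac{c}{2}$
$\left(j{\left(q{\left(-4,2 - -2 \right)} \right)} + 42\right)^{2} = \left(\frac{1}{2} \cdot 1 + 42\right)^{2} = \left(\frac{1}{2} + 42\right)^{2} = \left(\frac{85}{2}\right)^{2} = \frac{7225}{4}$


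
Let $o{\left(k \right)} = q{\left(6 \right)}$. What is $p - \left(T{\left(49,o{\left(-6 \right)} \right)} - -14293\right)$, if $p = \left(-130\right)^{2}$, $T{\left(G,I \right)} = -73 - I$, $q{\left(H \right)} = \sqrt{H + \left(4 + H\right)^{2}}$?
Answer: $2680 + \sqrt{106} \approx 2690.3$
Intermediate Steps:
$o{\left(k \right)} = \sqrt{106}$ ($o{\left(k \right)} = \sqrt{6 + \left(4 + 6\right)^{2}} = \sqrt{6 + 10^{2}} = \sqrt{6 + 100} = \sqrt{106}$)
$p = 16900$
$p - \left(T{\left(49,o{\left(-6 \right)} \right)} - -14293\right) = 16900 - \left(\left(-73 - \sqrt{106}\right) - -14293\right) = 16900 - \left(\left(-73 - \sqrt{106}\right) + 14293\right) = 16900 - \left(14220 - \sqrt{106}\right) = 2680 + \sqrt{106}$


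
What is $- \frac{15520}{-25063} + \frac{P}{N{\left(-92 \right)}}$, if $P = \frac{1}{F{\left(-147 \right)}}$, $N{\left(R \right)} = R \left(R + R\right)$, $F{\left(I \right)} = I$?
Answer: $\frac{38620191257}{62367170208} \approx 0.61924$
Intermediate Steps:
$N{\left(R \right)} = 2 R^{2}$ ($N{\left(R \right)} = R 2 R = 2 R^{2}$)
$P = - \frac{1}{147}$ ($P = \frac{1}{-147} = - \frac{1}{147} \approx -0.0068027$)
$- \frac{15520}{-25063} + \frac{P}{N{\left(-92 \right)}} = - \frac{15520}{-25063} - \frac{1}{147 \cdot 2 \left(-92\right)^{2}} = \left(-15520\right) \left(- \frac{1}{25063}\right) - \frac{1}{147 \cdot 2 \cdot 8464} = \frac{15520}{25063} - \frac{1}{147 \cdot 16928} = \frac{15520}{25063} - \frac{1}{2488416} = \frac{38620191257}{62367170208}$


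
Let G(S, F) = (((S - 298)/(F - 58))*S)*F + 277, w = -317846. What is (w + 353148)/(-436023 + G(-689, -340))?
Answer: 3512549/14446928 ≈ 0.24313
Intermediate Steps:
G(S, F) = 277 + F*S*(-298 + S)/(-58 + F) (G(S, F) = (((-298 + S)/(-58 + F))*S)*F + 277 = (S*(-298 + S)/(-58 + F))*F + 277 = F*S*(-298 + S)/(-58 + F) + 277 = 277 + F*S*(-298 + S)/(-58 + F))
(w + 353148)/(-436023 + G(-689, -340)) = (-317846 + 353148)/(-436023 + (-16066 + 277*(-340) - 340*(-689)² - 298*(-340)*(-689))/(-58 - 340)) = 35302/(-436023 + (-16066 - 94180 - 340*474721 - 69809480)/(-398)) = 35302/(-436023 - (-16066 - 94180 - 161405140 - 69809480)/398) = 35302/(-436023 - 1/398*(-231324866)) = 35302/(-436023 + 115662433/199) = 35302/(28893856/199) = 35302*(199/28893856) = 3512549/14446928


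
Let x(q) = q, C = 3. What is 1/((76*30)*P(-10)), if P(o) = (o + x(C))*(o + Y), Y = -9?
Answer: 1/303240 ≈ 3.2977e-6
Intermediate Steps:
P(o) = (-9 + o)*(3 + o) (P(o) = (o + 3)*(o - 9) = (3 + o)*(-9 + o) = (-9 + o)*(3 + o))
1/((76*30)*P(-10)) = 1/((76*30)*(-27 + (-10)**2 - 6*(-10))) = 1/(2280*(-27 + 100 + 60)) = 1/(2280*133) = 1/303240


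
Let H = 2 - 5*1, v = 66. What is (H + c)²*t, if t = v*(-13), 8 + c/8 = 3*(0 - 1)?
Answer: -7105098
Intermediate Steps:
H = -3 (H = 2 - 5 = -3)
c = -88 (c = -64 + 8*(3*(0 - 1)) = -64 + 8*(3*(-1)) = -64 + 8*(-3) = -64 - 24 = -88)
t = -858 (t = 66*(-13) = -858)
(H + c)²*t = (-3 - 88)²*(-858) = (-91)²*(-858) = 8281*(-858) = -7105098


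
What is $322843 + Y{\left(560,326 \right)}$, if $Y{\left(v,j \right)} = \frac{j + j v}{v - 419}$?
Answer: $\frac{15234583}{47} \approx 3.2414 \cdot 10^{5}$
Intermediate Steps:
$Y{\left(v,j \right)} = \frac{j + j v}{-419 + v}$
$322843 + Y{\left(560,326 \right)} = 322843 + \frac{326 \left(1 + 560\right)}{-419 + 560} = 322843 + 326 \cdot \frac{1}{141} \cdot 561 = 322843 + \frac{60962}{47} = \frac{15234583}{47}$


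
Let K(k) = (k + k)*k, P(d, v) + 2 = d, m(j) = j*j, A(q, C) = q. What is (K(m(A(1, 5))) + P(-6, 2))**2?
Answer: 36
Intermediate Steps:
m(j) = j**2
P(d, v) = -2 + d
K(k) = 2*k**2 (K(k) = (2*k)*k = 2*k**2)
(K(m(A(1, 5))) + P(-6, 2))**2 = (2*(1**2)**2 + (-2 - 6))**2 = (2*1**2 - 8)**2 = (2*1 - 8)**2 = (2 - 8)**2 = (-6)**2 = 36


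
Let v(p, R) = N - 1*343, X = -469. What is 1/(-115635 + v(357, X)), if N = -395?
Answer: -1/116373 ≈ -8.5931e-6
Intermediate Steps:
v(p, R) = -738 (v(p, R) = -395 - 1*343 = -395 - 343 = -738)
1/(-115635 + v(357, X)) = 1/(-115635 - 738) = 1/(-116373) = -1/116373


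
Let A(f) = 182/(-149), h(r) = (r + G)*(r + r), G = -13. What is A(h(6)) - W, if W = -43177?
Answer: 6433191/149 ≈ 43176.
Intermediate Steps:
h(r) = 2*r*(-13 + r) (h(r) = (r - 13)*(r + r) = (-13 + r)*(2*r) = 2*r*(-13 + r))
A(f) = -182/149 (A(f) = 182*(-1/149) = -182/149)
A(h(6)) - W = -182/149 - 1*(-43177) = -182/149 + 43177 = 6433191/149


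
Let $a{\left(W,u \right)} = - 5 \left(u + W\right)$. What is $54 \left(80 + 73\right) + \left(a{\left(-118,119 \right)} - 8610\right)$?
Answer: $-353$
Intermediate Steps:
$a{\left(W,u \right)} = - 5 W - 5 u$ ($a{\left(W,u \right)} = - 5 \left(W + u\right) = - 5 W - 5 u$)
$54 \left(80 + 73\right) + \left(a{\left(-118,119 \right)} - 8610\right) = 54 \left(80 + 73\right) - 8615 = 54 \cdot 153 + \left(\left(590 - 595\right) - 8610\right) = 8262 - 8615 = -353$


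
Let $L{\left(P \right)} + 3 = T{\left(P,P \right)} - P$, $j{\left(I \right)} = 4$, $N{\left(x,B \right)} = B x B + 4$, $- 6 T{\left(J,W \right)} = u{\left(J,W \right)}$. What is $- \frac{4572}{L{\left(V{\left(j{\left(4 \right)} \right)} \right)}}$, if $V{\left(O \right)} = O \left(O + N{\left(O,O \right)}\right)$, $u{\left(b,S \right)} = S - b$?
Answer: $\frac{1524}{97} \approx 15.711$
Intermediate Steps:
$T{\left(J,W \right)} = - \frac{W}{6} + \frac{J}{6}$ ($T{\left(J,W \right)} = - \frac{W - J}{6} = - \frac{W}{6} + \frac{J}{6}$)
$N{\left(x,B \right)} = 4 + x B^{2}$ ($N{\left(x,B \right)} = x B^{2} + 4 = 4 + x B^{2}$)
$V{\left(O \right)} = O \left(4 + O + O^{3}\right)$ ($V{\left(O \right)} = O \left(O + \left(4 + O O^{2}\right)\right) = O \left(O + \left(4 + O^{3}\right)\right) = O \left(4 + O + O^{3}\right)$)
$L{\left(P \right)} = -3 - P$ ($L{\left(P \right)} = -3 + \left(\left(- \frac{P}{6} + \frac{P}{6}\right) - P\right) = -3 + \left(0 - P\right) = -3 - P$)
$- \frac{4572}{L{\left(V{\left(j{\left(4 \right)} \right)} \right)}} = - \frac{4572}{-3 - 4 \left(4 + 4 + 4^{3}\right)} = - \frac{4572}{-3 - 4 \left(4 + 4 + 64\right)} = - \frac{4572}{-3 - 4 \cdot 72} = - \frac{4572}{-3 - 288} = - \frac{4572}{-291} = \left(-4572\right) \left(- \frac{1}{291}\right) = \frac{1524}{97}$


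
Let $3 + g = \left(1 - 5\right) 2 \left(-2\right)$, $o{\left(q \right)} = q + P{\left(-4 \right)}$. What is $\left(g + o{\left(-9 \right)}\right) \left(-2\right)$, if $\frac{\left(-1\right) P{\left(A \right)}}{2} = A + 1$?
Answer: $-20$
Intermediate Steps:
$P{\left(A \right)} = -2 - 2 A$ ($P{\left(A \right)} = - 2 \left(A + 1\right) = - 2 \left(1 + A\right) = -2 - 2 A$)
$o{\left(q \right)} = 6 + q$ ($o{\left(q \right)} = q - -6 = q + \left(-2 + 8\right) = q + 6 = 6 + q$)
$g = 13$ ($g = -3 + \left(1 - 5\right) 2 \left(-2\right) = -3 + \left(-4\right) 2 \left(-2\right) = -3 - -16 = -3 + 16 = 13$)
$\left(g + o{\left(-9 \right)}\right) \left(-2\right) = \left(13 + \left(6 - 9\right)\right) \left(-2\right) = \left(13 - 3\right) \left(-2\right) = 10 \left(-2\right) = -20$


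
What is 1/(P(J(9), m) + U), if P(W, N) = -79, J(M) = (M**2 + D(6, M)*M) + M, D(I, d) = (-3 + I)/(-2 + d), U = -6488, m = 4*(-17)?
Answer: -1/6567 ≈ -0.00015228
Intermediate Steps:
m = -68
D(I, d) = (-3 + I)/(-2 + d)
J(M) = M + M**2 + 3*M/(-2 + M) (J(M) = (M**2 + ((-3 + 6)/(-2 + M))*M) + M = (M**2 + (3/(-2 + M))*M) + M = (M**2 + 3*M/(-2 + M)) + M = M + M**2 + 3*M/(-2 + M))
1/(P(J(9), m) + U) = 1/(-79 - 6488) = 1/(-6567) = -1/6567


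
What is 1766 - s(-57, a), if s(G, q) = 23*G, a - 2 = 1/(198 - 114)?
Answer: 3077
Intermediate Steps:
a = 169/84 (a = 2 + 1/(198 - 114) = 2 + 1/84 = 169/84 ≈ 2.0119)
1766 - s(-57, a) = 1766 - 23*(-57) = 1766 - 1*(-1311) = 1766 + 1311 = 3077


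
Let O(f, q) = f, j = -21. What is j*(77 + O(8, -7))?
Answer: -1785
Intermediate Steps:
j*(77 + O(8, -7)) = -21*(77 + 8) = -21*85 = -1785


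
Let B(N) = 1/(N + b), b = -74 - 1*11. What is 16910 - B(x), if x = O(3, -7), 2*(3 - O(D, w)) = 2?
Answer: 1403531/83 ≈ 16910.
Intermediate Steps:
O(D, w) = 2 (O(D, w) = 3 - ½*2 = 3 - 1 = 2)
b = -85 (b = -74 - 11 = -85)
x = 2
B(N) = 1/(-85 + N) (B(N) = 1/(N - 85) = 1/(-85 + N))
16910 - B(x) = 16910 - 1/(-85 + 2) = 16910 - 1/(-83) = 16910 - 1*(-1/83) = 16910 + 1/83 = 1403531/83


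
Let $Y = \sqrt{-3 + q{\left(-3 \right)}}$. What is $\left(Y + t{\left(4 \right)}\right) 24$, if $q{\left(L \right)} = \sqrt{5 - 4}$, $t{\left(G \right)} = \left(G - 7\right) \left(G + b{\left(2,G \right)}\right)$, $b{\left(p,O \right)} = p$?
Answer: $-432 + 24 i \sqrt{2} \approx -432.0 + 33.941 i$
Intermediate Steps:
$t{\left(G \right)} = \left(-7 + G\right) \left(2 + G\right)$ ($t{\left(G \right)} = \left(G - 7\right) \left(G + 2\right) = \left(-7 + G\right) \left(2 + G\right)$)
$q{\left(L \right)} = 1$ ($q{\left(L \right)} = \sqrt{1} = 1$)
$Y = i \sqrt{2}$ ($Y = \sqrt{-3 + 1} = \sqrt{-2} = i \sqrt{2} \approx 1.4142 i$)
$\left(Y + t{\left(4 \right)}\right) 24 = \left(i \sqrt{2} - \left(34 - 16\right)\right) 24 = \left(i \sqrt{2} - 18\right) 24 = \left(-18 + i \sqrt{2}\right) 24 = -432 + 24 i \sqrt{2}$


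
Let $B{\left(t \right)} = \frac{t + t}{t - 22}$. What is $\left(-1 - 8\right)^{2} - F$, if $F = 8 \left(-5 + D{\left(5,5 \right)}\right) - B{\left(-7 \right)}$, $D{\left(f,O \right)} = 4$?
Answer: $\frac{2595}{29} \approx 89.483$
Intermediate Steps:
$B{\left(t \right)} = \frac{2 t}{-22 + t}$
$F = - \frac{246}{29}$ ($F = 8 \left(-5 + 4\right) - 2 \left(-7\right) \frac{1}{-22 - 7} = 8 \left(-1\right) - 2 \left(-7\right) \frac{1}{-29} = -8 - 2 \left(-7\right) \left(- \frac{1}{29}\right) = -8 - \frac{14}{29} = - \frac{246}{29} \approx -8.4828$)
$\left(-1 - 8\right)^{2} - F = \left(-1 - 8\right)^{2} - - \frac{246}{29} = \left(-9\right)^{2} + \frac{246}{29} = 81 + \frac{246}{29} = \frac{2595}{29}$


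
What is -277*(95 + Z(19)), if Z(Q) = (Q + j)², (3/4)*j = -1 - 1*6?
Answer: -469792/9 ≈ -52199.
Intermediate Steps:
j = -28/3 (j = 4*(-1 - 1*6)/3 = 4*(-1 - 6)/3 = (4/3)*(-7) = -28/3 ≈ -9.3333)
Z(Q) = (-28/3 + Q)² (Z(Q) = (Q - 28/3)² = (-28/3 + Q)²)
-277*(95 + Z(19)) = -277*(95 + (-28 + 3*19)²/9) = -277*(95 + (-28 + 57)²/9) = -277*(95 + (⅑)*29²) = -277*(95 + (⅑)*841) = -277*(95 + 841/9) = -277*1696/9 = -469792/9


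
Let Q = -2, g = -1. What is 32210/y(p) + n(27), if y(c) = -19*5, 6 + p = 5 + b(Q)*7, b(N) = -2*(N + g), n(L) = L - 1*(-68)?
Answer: -4637/19 ≈ -244.05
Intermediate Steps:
n(L) = 68 + L (n(L) = L + 68 = 68 + L)
b(N) = 2 - 2*N (b(N) = -2*(N - 1) = -2*(-1 + N) = 2 - 2*N)
p = 41 (p = -6 + (5 + (2 - 2*(-2))*7) = -6 + (5 + (2 + 4)*7) = -6 + (5 + 6*7) = -6 + (5 + 42) = -6 + 47 = 41)
y(c) = -95
32210/y(p) + n(27) = 32210/(-95) + (68 + 27) = 32210*(-1/95) + 95 = -6442/19 + 95 = -4637/19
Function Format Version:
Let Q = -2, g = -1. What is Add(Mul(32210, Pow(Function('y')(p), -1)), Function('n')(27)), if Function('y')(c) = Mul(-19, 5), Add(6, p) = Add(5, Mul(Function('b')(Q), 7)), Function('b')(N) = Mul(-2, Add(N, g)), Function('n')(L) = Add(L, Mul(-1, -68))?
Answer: Rational(-4637, 19) ≈ -244.05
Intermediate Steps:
Function('n')(L) = Add(68, L) (Function('n')(L) = Add(L, 68) = Add(68, L))
Function('b')(N) = Add(2, Mul(-2, N)) (Function('b')(N) = Mul(-2, Add(N, -1)) = Mul(-2, Add(-1, N)) = Add(2, Mul(-2, N)))
p = 41 (p = Add(-6, Add(5, Mul(Add(2, Mul(-2, -2)), 7))) = Add(-6, Add(5, Mul(Add(2, 4), 7))) = Add(-6, Add(5, Mul(6, 7))) = Add(-6, Add(5, 42)) = Add(-6, 47) = 41)
Function('y')(c) = -95
Add(Mul(32210, Pow(Function('y')(p), -1)), Function('n')(27)) = Add(Mul(32210, Pow(-95, -1)), Add(68, 27)) = Add(Mul(32210, Rational(-1, 95)), 95) = Add(Rational(-6442, 19), 95) = Rational(-4637, 19)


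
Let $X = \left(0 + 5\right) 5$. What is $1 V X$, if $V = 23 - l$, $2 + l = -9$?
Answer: $850$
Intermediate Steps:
$l = -11$ ($l = -2 - 9 = -11$)
$X = 25$ ($X = 5 \cdot 5 = 25$)
$V = 34$ ($V = 23 - -11 = 23 + 11 = 34$)
$1 V X = 1 \cdot 34 \cdot 25 = 34 \cdot 25 = 850$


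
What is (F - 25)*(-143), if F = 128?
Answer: -14729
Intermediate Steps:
(F - 25)*(-143) = (128 - 25)*(-143) = 103*(-143) = -14729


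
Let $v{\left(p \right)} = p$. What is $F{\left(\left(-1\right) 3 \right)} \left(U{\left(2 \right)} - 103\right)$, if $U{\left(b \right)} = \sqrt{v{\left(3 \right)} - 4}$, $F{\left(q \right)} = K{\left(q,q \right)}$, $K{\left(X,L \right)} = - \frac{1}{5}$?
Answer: $\frac{103}{5} - \frac{i}{5} \approx 20.6 - 0.2 i$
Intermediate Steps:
$K{\left(X,L \right)} = - \frac{1}{5}$ ($K{\left(X,L \right)} = \left(-1\right) \frac{1}{5} = - \frac{1}{5}$)
$F{\left(q \right)} = - \frac{1}{5}$
$U{\left(b \right)} = i$ ($U{\left(b \right)} = \sqrt{3 - 4} = \sqrt{-1} = i$)
$F{\left(\left(-1\right) 3 \right)} \left(U{\left(2 \right)} - 103\right) = - \frac{i - 103}{5} = - \frac{-103 + i}{5} = \frac{103}{5} - \frac{i}{5}$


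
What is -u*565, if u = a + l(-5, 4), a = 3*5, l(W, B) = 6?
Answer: -11865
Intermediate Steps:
a = 15
u = 21 (u = 15 + 6 = 21)
-u*565 = -1*21*565 = -21*565 = -11865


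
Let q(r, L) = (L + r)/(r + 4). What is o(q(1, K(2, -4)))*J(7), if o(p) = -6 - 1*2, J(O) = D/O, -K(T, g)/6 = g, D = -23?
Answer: 184/7 ≈ 26.286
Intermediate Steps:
K(T, g) = -6*g
q(r, L) = (L + r)/(4 + r)
J(O) = -23/O
o(p) = -8 (o(p) = -6 - 2 = -8)
o(q(1, K(2, -4)))*J(7) = -(-184)/7 = -8*(-23/7) = 184/7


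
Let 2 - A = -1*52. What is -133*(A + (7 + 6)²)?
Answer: -29659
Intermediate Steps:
A = 54 (A = 2 - (-1)*52 = 2 - 1*(-52) = 2 + 52 = 54)
-133*(A + (7 + 6)²) = -133*(54 + (7 + 6)²) = -133*(54 + 13²) = -133*(54 + 169) = -133*223 = -29659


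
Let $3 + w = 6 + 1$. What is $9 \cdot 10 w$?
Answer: $360$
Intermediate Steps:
$w = 4$ ($w = -3 + \left(6 + 1\right) = -3 + 7 = 4$)
$9 \cdot 10 w = 9 \cdot 10 \cdot 4 = 90 \cdot 4 = 360$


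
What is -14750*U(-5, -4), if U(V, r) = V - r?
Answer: 14750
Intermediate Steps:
-14750*U(-5, -4) = -14750*(-5 - 1*(-4)) = -14750*(-5 + 4) = -14750*(-1) = 14750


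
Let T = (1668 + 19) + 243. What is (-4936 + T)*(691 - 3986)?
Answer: 9904770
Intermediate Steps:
T = 1930 (T = 1687 + 243 = 1930)
(-4936 + T)*(691 - 3986) = (-4936 + 1930)*(691 - 3986) = -3006*(-3295) = 9904770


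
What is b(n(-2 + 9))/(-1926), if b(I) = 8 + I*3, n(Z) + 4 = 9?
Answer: -23/1926 ≈ -0.011942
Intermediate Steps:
n(Z) = 5 (n(Z) = -4 + 9 = 5)
b(I) = 8 + 3*I
b(n(-2 + 9))/(-1926) = (8 + 3*5)/(-1926) = (8 + 15)*(-1/1926) = 23*(-1/1926) = -23/1926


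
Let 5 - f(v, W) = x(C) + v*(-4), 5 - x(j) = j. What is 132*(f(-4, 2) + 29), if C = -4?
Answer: 1188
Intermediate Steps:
x(j) = 5 - j
f(v, W) = -4 + 4*v (f(v, W) = 5 - ((5 - 1*(-4)) + v*(-4)) = 5 - ((5 + 4) - 4*v) = 5 - (9 - 4*v) = 5 + (-9 + 4*v) = -4 + 4*v)
132*(f(-4, 2) + 29) = 132*((-4 + 4*(-4)) + 29) = 132*((-4 - 16) + 29) = 132*(-20 + 29) = 132*9 = 1188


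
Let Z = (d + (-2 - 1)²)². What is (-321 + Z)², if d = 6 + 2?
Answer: 1024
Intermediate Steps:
d = 8
Z = 289 (Z = (8 + (-2 - 1)²)² = (8 + (-3)²)² = (8 + 9)² = 17² = 289)
(-321 + Z)² = (-321 + 289)² = (-32)² = 1024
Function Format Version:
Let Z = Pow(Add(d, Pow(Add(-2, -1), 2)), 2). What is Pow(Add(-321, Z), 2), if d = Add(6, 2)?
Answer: 1024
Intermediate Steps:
d = 8
Z = 289 (Z = Pow(Add(8, Pow(Add(-2, -1), 2)), 2) = Pow(Add(8, Pow(-3, 2)), 2) = Pow(Add(8, 9), 2) = Pow(17, 2) = 289)
Pow(Add(-321, Z), 2) = Pow(Add(-321, 289), 2) = Pow(-32, 2) = 1024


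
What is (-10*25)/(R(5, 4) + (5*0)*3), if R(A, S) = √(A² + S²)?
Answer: -250*√41/41 ≈ -39.043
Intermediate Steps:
(-10*25)/(R(5, 4) + (5*0)*3) = (-10*25)/(√(5² + 4²) + (5*0)*3) = -250/(√(25 + 16) + 0*3) = -250/(√41 + 0) = -250*√41/41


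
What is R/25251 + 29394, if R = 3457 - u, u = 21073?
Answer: 247403426/8417 ≈ 29393.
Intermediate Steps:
R = -17616 (R = 3457 - 1*21073 = 3457 - 21073 = -17616)
R/25251 + 29394 = -17616/25251 + 29394 = -17616*1/25251 + 29394 = -5872/8417 + 29394 = 247403426/8417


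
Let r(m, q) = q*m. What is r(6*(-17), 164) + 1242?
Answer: -15486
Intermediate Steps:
r(m, q) = m*q
r(6*(-17), 164) + 1242 = (6*(-17))*164 + 1242 = -102*164 + 1242 = -16728 + 1242 = -15486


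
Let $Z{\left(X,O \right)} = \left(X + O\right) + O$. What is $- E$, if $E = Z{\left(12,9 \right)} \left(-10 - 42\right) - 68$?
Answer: $1628$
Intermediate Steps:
$Z{\left(X,O \right)} = X + 2 O$ ($Z{\left(X,O \right)} = \left(O + X\right) + O = X + 2 O$)
$E = -1628$ ($E = \left(12 + 2 \cdot 9\right) \left(-10 - 42\right) - 68 = \left(12 + 18\right) \left(-10 - 42\right) - 68 = 30 \left(-52\right) - 68 = -1560 - 68 = -1628$)
$- E = \left(-1\right) \left(-1628\right) = 1628$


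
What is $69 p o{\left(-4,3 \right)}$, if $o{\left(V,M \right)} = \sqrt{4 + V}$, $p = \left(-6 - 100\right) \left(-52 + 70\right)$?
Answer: $0$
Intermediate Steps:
$p = -1908$ ($p = \left(-106\right) 18 = -1908$)
$69 p o{\left(-4,3 \right)} = 69 \left(-1908\right) \sqrt{4 - 4} = - 131652 \sqrt{0} = \left(-131652\right) 0 = 0$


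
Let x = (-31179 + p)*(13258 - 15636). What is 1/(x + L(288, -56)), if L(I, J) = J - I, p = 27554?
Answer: 1/8619906 ≈ 1.1601e-7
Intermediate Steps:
x = 8620250 (x = (-31179 + 27554)*(13258 - 15636) = -3625*(-2378) = 8620250)
1/(x + L(288, -56)) = 1/(8620250 + (-56 - 1*288)) = 1/(8620250 + (-56 - 288)) = 1/(8620250 - 344) = 1/8619906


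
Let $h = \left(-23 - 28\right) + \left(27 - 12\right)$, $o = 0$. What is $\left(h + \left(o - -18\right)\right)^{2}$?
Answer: $324$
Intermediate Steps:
$h = -36$ ($h = -51 + \left(27 - 12\right) = -51 + 15 = -36$)
$\left(h + \left(o - -18\right)\right)^{2} = \left(-36 + \left(0 - -18\right)\right)^{2} = \left(-36 + \left(0 + 18\right)\right)^{2} = \left(-36 + 18\right)^{2} = \left(-18\right)^{2} = 324$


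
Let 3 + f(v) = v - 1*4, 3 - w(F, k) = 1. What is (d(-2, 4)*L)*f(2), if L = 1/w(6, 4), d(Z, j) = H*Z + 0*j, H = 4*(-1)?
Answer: -20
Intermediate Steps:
H = -4
w(F, k) = 2 (w(F, k) = 3 - 1*1 = 3 - 1 = 2)
f(v) = -7 + v (f(v) = -3 + (v - 1*4) = -3 + (v - 4) = -3 + (-4 + v) = -7 + v)
d(Z, j) = -4*Z (d(Z, j) = -4*Z + 0*j = -4*Z + 0 = -4*Z)
L = 1/2 ≈ 0.50000
(d(-2, 4)*L)*f(2) = (-4*(-2)*(1/2))*(-7 + 2) = (8*(1/2))*(-5) = 4*(-5) = -20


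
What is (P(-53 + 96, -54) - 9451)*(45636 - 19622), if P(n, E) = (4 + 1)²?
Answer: -245207964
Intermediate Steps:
P(n, E) = 25 (P(n, E) = 5² = 25)
(P(-53 + 96, -54) - 9451)*(45636 - 19622) = (25 - 9451)*(45636 - 19622) = -9426*26014 = -245207964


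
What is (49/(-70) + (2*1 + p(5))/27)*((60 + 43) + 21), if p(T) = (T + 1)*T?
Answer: 8122/135 ≈ 60.163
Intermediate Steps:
p(T) = T*(1 + T) (p(T) = (1 + T)*T = T*(1 + T))
(49/(-70) + (2*1 + p(5))/27)*((60 + 43) + 21) = (49/(-70) + (2*1 + 5*(1 + 5))/27)*((60 + 43) + 21) = (49*(-1/70) + (2 + 5*6)*(1/27))*(103 + 21) = (-7/10 + (2 + 30)*(1/27))*124 = (-7/10 + 32*(1/27))*124 = (-7/10 + 32/27)*124 = (131/270)*124 = 8122/135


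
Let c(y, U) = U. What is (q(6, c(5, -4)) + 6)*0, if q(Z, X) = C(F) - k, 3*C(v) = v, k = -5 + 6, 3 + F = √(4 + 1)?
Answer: 0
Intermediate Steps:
F = -3 + √5 (F = -3 + √(4 + 1) = -3 + √5 ≈ -0.76393)
k = 1
C(v) = v/3
q(Z, X) = -2 + √5/3 (q(Z, X) = (-3 + √5)/3 - 1*1 = (-1 + √5/3) - 1 = -2 + √5/3)
(q(6, c(5, -4)) + 6)*0 = ((-2 + √5/3) + 6)*0 = (4 + √5/3)*0 = 0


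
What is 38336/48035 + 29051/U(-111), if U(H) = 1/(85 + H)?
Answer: -36282046074/48035 ≈ -7.5533e+5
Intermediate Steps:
38336/48035 + 29051/U(-111) = 38336/48035 + 29051/(1/(85 - 111)) = 38336*(1/48035) + 29051/(1/(-26)) = 38336/48035 + 29051/(-1/26) = 38336/48035 + 29051*(-26) = 38336/48035 - 755326 = -36282046074/48035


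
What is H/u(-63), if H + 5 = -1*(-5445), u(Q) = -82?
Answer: -2720/41 ≈ -66.341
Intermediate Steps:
H = 5440 (H = -5 - 1*(-5445) = -5 + 5445 = 5440)
H/u(-63) = 5440/(-82) = 5440*(-1/82) = -2720/41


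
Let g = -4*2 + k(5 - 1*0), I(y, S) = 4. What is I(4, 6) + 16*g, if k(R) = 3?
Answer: -76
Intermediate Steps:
g = -5 (g = -4*2 + 3 = -8 + 3 = -5)
I(4, 6) + 16*g = 4 + 16*(-5) = 4 - 80 = -76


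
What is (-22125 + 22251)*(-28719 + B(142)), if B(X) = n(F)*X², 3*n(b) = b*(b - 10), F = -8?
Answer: 118333278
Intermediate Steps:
n(b) = b*(-10 + b)/3 (n(b) = (b*(b - 10))/3 = (b*(-10 + b))/3 = b*(-10 + b)/3)
B(X) = 48*X² (B(X) = ((⅓)*(-8)*(-10 - 8))*X² = ((⅓)*(-8)*(-18))*X² = 48*X²)
(-22125 + 22251)*(-28719 + B(142)) = (-22125 + 22251)*(-28719 + 48*142²) = 126*(-28719 + 48*20164) = 126*(-28719 + 967872) = 126*939153 = 118333278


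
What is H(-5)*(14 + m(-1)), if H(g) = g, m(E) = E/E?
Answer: -75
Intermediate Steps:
m(E) = 1
H(-5)*(14 + m(-1)) = -5*(14 + 1) = -5*15 = -75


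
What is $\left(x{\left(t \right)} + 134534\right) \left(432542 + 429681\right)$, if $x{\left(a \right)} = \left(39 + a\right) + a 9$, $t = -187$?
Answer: $114419578769$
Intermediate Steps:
$x{\left(a \right)} = 39 + 10 a$ ($x{\left(a \right)} = \left(39 + a\right) + 9 a = 39 + 10 a$)
$\left(x{\left(t \right)} + 134534\right) \left(432542 + 429681\right) = \left(\left(39 + 10 \left(-187\right)\right) + 134534\right) \left(432542 + 429681\right) = \left(\left(39 - 1870\right) + 134534\right) 862223 = \left(-1831 + 134534\right) 862223 = 132703 \cdot 862223 = 114419578769$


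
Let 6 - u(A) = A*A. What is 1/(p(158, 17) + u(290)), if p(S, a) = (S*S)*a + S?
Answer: 1/340452 ≈ 2.9373e-6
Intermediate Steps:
u(A) = 6 - A² (u(A) = 6 - A*A = 6 - A²)
p(S, a) = S + a*S² (p(S, a) = S²*a + S = a*S² + S = S + a*S²)
1/(p(158, 17) + u(290)) = 1/(158*(1 + 158*17) + (6 - 1*290²)) = 1/(158*(1 + 2686) + (6 - 1*84100)) = 1/(158*2687 + (6 - 84100)) = 1/(424546 - 84094) = 1/340452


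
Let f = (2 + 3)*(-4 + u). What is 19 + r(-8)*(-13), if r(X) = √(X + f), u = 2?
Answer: 19 - 39*I*√2 ≈ 19.0 - 55.154*I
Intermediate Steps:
f = -10 (f = (2 + 3)*(-4 + 2) = 5*(-2) = -10)
r(X) = √(-10 + X) (r(X) = √(X - 10) = √(-10 + X))
19 + r(-8)*(-13) = 19 + √(-10 - 8)*(-13) = 19 + √(-18)*(-13) = 19 + (3*I*√2)*(-13) = 19 - 39*I*√2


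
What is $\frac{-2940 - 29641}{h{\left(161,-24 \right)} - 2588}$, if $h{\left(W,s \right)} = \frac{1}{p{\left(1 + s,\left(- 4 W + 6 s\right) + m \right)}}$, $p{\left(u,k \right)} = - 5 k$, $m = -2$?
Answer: $\frac{128694950}{10222599} \approx 12.589$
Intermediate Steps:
$h{\left(W,s \right)} = \frac{1}{10 - 30 s + 20 W}$ ($h{\left(W,s \right)} = \frac{1}{\left(-5\right) \left(\left(- 4 W + 6 s\right) - 2\right)} = \frac{1}{\left(-5\right) \left(-2 - 4 W + 6 s\right)} = \frac{1}{10 - 30 s + 20 W}$)
$\frac{-2940 - 29641}{h{\left(161,-24 \right)} - 2588} = \frac{-2940 - 29641}{\frac{1}{10 \left(1 - -72 + 2 \cdot 161\right)} - 2588} = - \frac{32581}{\frac{1}{10 \left(1 + 72 + 322\right)} - 2588} = - \frac{32581}{\frac{1}{10 \cdot 395} - 2588} = - \frac{32581}{\frac{1}{10} \cdot \frac{1}{395} - 2588} = - \frac{32581}{\frac{1}{3950} - 2588} = - \frac{32581}{- \frac{10222599}{3950}} = \left(-32581\right) \left(- \frac{3950}{10222599}\right) = \frac{128694950}{10222599}$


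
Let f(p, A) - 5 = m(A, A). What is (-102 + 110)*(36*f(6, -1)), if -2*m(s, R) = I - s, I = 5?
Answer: 576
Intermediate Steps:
m(s, R) = -5/2 + s/2 (m(s, R) = -(5 - s)/2 = -5/2 + s/2)
f(p, A) = 5/2 + A/2 (f(p, A) = 5 + (-5/2 + A/2) = 5/2 + A/2)
(-102 + 110)*(36*f(6, -1)) = (-102 + 110)*(36*(5/2 + (½)*(-1))) = 8*(36*(5/2 - ½)) = 8*(36*2) = 8*72 = 576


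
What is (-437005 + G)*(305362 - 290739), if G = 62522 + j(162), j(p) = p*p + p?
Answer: -5089929971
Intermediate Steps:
j(p) = p + p² (j(p) = p² + p = p + p²)
G = 88928 (G = 62522 + 162*(1 + 162) = 62522 + 162*163 = 62522 + 26406 = 88928)
(-437005 + G)*(305362 - 290739) = (-437005 + 88928)*(305362 - 290739) = -348077*14623 = -5089929971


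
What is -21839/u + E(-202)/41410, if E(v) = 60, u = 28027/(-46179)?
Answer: 4176211840683/116059807 ≈ 35983.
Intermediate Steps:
u = -28027/46179 (u = 28027*(-1/46179) = -28027/46179 ≈ -0.60692)
-21839/u + E(-202)/41410 = -21839/(-28027/46179) + 60/41410 = -21839*(-46179/28027) + 60*(1/41410) = 1008503181/28027 + 6/4141 = 4176211840683/116059807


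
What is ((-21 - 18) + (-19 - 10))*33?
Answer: -2244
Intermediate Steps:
((-21 - 18) + (-19 - 10))*33 = (-39 - 29)*33 = -68*33 = -2244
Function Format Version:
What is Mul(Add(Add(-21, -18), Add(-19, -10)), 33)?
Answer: -2244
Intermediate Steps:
Mul(Add(Add(-21, -18), Add(-19, -10)), 33) = Mul(Add(-39, -29), 33) = Mul(-68, 33) = -2244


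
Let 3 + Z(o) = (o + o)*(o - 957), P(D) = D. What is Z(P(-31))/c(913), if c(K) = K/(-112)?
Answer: -6860336/913 ≈ -7514.1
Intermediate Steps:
Z(o) = -3 + 2*o*(-957 + o) (Z(o) = -3 + (o + o)*(o - 957) = -3 + (2*o)*(-957 + o) = -3 + 2*o*(-957 + o))
c(K) = -K/112 (c(K) = K*(-1/112) = -K/112)
Z(P(-31))/c(913) = (-3 - 1914*(-31) + 2*(-31)**2)/((-1/112*913)) = (-3 + 59334 + 2*961)/(-913/112) = (-3 + 59334 + 1922)*(-112/913) = 61253*(-112/913) = -6860336/913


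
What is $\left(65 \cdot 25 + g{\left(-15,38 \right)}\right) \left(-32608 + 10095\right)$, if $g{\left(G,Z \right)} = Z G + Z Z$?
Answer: $-56259987$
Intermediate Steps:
$g{\left(G,Z \right)} = Z^{2} + G Z$ ($g{\left(G,Z \right)} = G Z + Z^{2} = Z^{2} + G Z$)
$\left(65 \cdot 25 + g{\left(-15,38 \right)}\right) \left(-32608 + 10095\right) = \left(65 \cdot 25 + 38 \left(-15 + 38\right)\right) \left(-32608 + 10095\right) = \left(1625 + 38 \cdot 23\right) \left(-22513\right) = \left(1625 + 874\right) \left(-22513\right) = 2499 \left(-22513\right) = -56259987$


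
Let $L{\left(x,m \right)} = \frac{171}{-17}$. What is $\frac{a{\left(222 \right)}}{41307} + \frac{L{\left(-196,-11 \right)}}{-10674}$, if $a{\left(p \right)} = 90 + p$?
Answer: $\frac{2358459}{277610578} \approx 0.0084956$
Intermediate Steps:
$L{\left(x,m \right)} = - \frac{171}{17}$ ($L{\left(x,m \right)} = 171 \left(- \frac{1}{17}\right) = - \frac{171}{17}$)
$\frac{a{\left(222 \right)}}{41307} + \frac{L{\left(-196,-11 \right)}}{-10674} = \frac{90 + 222}{41307} - \frac{171}{17 \left(-10674\right)} = 312 \cdot \frac{1}{41307} - - \frac{19}{20162} = \frac{104}{13769} + \frac{19}{20162} = \frac{2358459}{277610578}$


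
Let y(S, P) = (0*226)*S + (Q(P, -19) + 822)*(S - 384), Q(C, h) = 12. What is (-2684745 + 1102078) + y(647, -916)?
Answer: -1363325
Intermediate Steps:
y(S, P) = -320256 + 834*S (y(S, P) = (0*226)*S + (12 + 822)*(S - 384) = 0*S + 834*(-384 + S) = 0 + (-320256 + 834*S) = -320256 + 834*S)
(-2684745 + 1102078) + y(647, -916) = (-2684745 + 1102078) + (-320256 + 834*647) = -1582667 + (-320256 + 539598) = -1582667 + 219342 = -1363325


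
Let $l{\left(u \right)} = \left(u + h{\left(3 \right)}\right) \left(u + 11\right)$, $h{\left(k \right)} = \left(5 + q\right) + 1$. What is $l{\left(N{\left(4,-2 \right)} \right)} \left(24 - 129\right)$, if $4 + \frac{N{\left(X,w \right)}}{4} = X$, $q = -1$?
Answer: $-5775$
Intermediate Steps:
$N{\left(X,w \right)} = -16 + 4 X$
$h{\left(k \right)} = 5$ ($h{\left(k \right)} = \left(5 - 1\right) + 1 = 4 + 1 = 5$)
$l{\left(u \right)} = \left(5 + u\right) \left(11 + u\right)$ ($l{\left(u \right)} = \left(u + 5\right) \left(u + 11\right) = \left(5 + u\right) \left(11 + u\right)$)
$l{\left(N{\left(4,-2 \right)} \right)} \left(24 - 129\right) = \left(55 + \left(-16 + 4 \cdot 4\right)^{2} + 16 \left(-16 + 4 \cdot 4\right)\right) \left(24 - 129\right) = \left(55 + \left(-16 + 16\right)^{2} + 16 \left(-16 + 16\right)\right) \left(-105\right) = \left(55 + 0^{2} + 16 \cdot 0\right) \left(-105\right) = \left(55 + 0 + 0\right) \left(-105\right) = 55 \left(-105\right) = -5775$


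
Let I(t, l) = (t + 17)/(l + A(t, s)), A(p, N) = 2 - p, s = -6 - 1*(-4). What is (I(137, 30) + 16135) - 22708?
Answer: -98617/15 ≈ -6574.5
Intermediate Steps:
s = -2 (s = -6 + 4 = -2)
I(t, l) = (17 + t)/(2 + l - t) (I(t, l) = (t + 17)/(l + (2 - t)) = (17 + t)/(2 + l - t))
(I(137, 30) + 16135) - 22708 = ((17 + 137)/(2 + 30 - 1*137) + 16135) - 22708 = (154/(2 + 30 - 137) + 16135) - 22708 = (154/(-105) + 16135) - 22708 = (-1/105*154 + 16135) - 22708 = (-22/15 + 16135) - 22708 = 242003/15 - 22708 = -98617/15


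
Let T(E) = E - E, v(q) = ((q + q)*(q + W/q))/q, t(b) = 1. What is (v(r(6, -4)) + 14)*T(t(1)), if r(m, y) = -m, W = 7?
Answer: 0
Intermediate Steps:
v(q) = 2*q + 14/q (v(q) = ((q + q)*(q + 7/q))/q = ((2*q)*(q + 7/q))/q = (2*q*(q + 7/q))/q = 2*q + 14/q)
T(E) = 0
(v(r(6, -4)) + 14)*T(t(1)) = ((2*(-1*6) + 14/((-1*6))) + 14)*0 = ((2*(-6) + 14/(-6)) + 14)*0 = ((-12 + 14*(-1/6)) + 14)*0 = ((-12 - 7/3) + 14)*0 = (-43/3 + 14)*0 = -1/3*0 = 0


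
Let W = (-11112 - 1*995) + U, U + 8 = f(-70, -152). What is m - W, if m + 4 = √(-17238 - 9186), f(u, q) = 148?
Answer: 11963 + 6*I*√734 ≈ 11963.0 + 162.55*I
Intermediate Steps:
U = 140 (U = -8 + 148 = 140)
m = -4 + 6*I*√734 (m = -4 + √(-17238 - 9186) = -4 + √(-26424) = -4 + 6*I*√734 ≈ -4.0 + 162.55*I)
W = -11967 (W = (-11112 - 1*995) + 140 = (-11112 - 995) + 140 = -12107 + 140 = -11967)
m - W = (-4 + 6*I*√734) - 1*(-11967) = (-4 + 6*I*√734) + 11967 = 11963 + 6*I*√734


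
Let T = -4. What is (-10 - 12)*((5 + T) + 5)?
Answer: -132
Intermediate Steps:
(-10 - 12)*((5 + T) + 5) = (-10 - 12)*((5 - 4) + 5) = -22*(1 + 5) = -22*6 = -132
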